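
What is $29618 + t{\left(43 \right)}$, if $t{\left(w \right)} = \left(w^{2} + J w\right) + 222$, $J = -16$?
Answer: $31001$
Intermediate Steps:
$t{\left(w \right)} = 222 + w^{2} - 16 w$ ($t{\left(w \right)} = \left(w^{2} - 16 w\right) + 222 = 222 + w^{2} - 16 w$)
$29618 + t{\left(43 \right)} = 29618 + \left(222 + 43^{2} - 688\right) = 29618 + \left(222 + 1849 - 688\right) = 29618 + 1383 = 31001$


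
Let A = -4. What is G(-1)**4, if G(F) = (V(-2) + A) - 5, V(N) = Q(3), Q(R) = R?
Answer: 1296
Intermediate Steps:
V(N) = 3
G(F) = -6 (G(F) = (3 - 4) - 5 = -1 - 5 = -6)
G(-1)**4 = (-6)**4 = 1296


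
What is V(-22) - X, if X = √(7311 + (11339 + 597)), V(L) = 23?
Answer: 23 - √19247 ≈ -115.73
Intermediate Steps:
X = √19247 (X = √(7311 + 11936) = √19247 ≈ 138.73)
V(-22) - X = 23 - √19247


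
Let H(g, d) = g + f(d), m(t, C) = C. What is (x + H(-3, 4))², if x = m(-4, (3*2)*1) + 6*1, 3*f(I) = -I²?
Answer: 121/9 ≈ 13.444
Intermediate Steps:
f(I) = -I²/3 (f(I) = (-I²)/3 = -I²/3)
H(g, d) = g - d²/3
x = 12 (x = (3*2)*1 + 6*1 = 6*1 + 6 = 6 + 6 = 12)
(x + H(-3, 4))² = (12 + (-3 - ⅓*4²))² = (12 + (-3 - ⅓*16))² = (12 + (-3 - 16/3))² = (12 - 25/3)² = (11/3)² = 121/9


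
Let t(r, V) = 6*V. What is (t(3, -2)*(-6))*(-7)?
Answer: -504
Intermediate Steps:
(t(3, -2)*(-6))*(-7) = ((6*(-2))*(-6))*(-7) = -12*(-6)*(-7) = 72*(-7) = -504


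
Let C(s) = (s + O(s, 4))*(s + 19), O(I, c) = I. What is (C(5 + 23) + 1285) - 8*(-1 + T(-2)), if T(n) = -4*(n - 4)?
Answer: 3733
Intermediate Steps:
T(n) = 16 - 4*n (T(n) = -4*(-4 + n) = 16 - 4*n)
C(s) = 2*s*(19 + s) (C(s) = (s + s)*(s + 19) = (2*s)*(19 + s) = 2*s*(19 + s))
(C(5 + 23) + 1285) - 8*(-1 + T(-2)) = (2*(5 + 23)*(19 + (5 + 23)) + 1285) - 8*(-1 + (16 - 4*(-2))) = (2*28*(19 + 28) + 1285) - 8*(-1 + (16 + 8)) = (2*28*47 + 1285) - 8*(-1 + 24) = (2632 + 1285) - 8*23 = 3917 - 184 = 3733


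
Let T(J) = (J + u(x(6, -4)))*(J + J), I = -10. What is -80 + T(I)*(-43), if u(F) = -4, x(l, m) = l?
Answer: -12120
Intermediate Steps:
T(J) = 2*J*(-4 + J) (T(J) = (J - 4)*(J + J) = (-4 + J)*(2*J) = 2*J*(-4 + J))
-80 + T(I)*(-43) = -80 + (2*(-10)*(-4 - 10))*(-43) = -80 + (2*(-10)*(-14))*(-43) = -80 + 280*(-43) = -80 - 12040 = -12120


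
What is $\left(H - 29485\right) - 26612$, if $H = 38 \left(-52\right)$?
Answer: $-58073$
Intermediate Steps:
$H = -1976$
$\left(H - 29485\right) - 26612 = \left(-1976 - 29485\right) - 26612 = -31461 - 26612 = -58073$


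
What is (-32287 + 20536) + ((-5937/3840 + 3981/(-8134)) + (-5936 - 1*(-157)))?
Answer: -91267569233/5205760 ≈ -17532.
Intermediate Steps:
(-32287 + 20536) + ((-5937/3840 + 3981/(-8134)) + (-5936 - 1*(-157))) = -11751 + ((-5937*1/3840 + 3981*(-1/8134)) + (-5936 + 157)) = -11751 + ((-1979/1280 - 3981/8134) - 5779) = -11751 + (-10596433/5205760 - 5779) = -11751 - 30094683473/5205760 = -91267569233/5205760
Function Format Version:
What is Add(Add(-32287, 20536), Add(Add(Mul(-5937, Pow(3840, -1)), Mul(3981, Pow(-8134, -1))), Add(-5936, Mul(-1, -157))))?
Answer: Rational(-91267569233, 5205760) ≈ -17532.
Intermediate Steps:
Add(Add(-32287, 20536), Add(Add(Mul(-5937, Pow(3840, -1)), Mul(3981, Pow(-8134, -1))), Add(-5936, Mul(-1, -157)))) = Add(-11751, Add(Add(Mul(-5937, Rational(1, 3840)), Mul(3981, Rational(-1, 8134))), Add(-5936, 157))) = Add(-11751, Add(Add(Rational(-1979, 1280), Rational(-3981, 8134)), -5779)) = Add(-11751, Add(Rational(-10596433, 5205760), -5779)) = Add(-11751, Rational(-30094683473, 5205760)) = Rational(-91267569233, 5205760)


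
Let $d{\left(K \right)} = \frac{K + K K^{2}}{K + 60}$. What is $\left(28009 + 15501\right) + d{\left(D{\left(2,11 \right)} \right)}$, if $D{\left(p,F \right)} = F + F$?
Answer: $\frac{1789245}{41} \approx 43640.0$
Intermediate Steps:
$D{\left(p,F \right)} = 2 F$
$d{\left(K \right)} = \frac{K + K^{3}}{60 + K}$
$\left(28009 + 15501\right) + d{\left(D{\left(2,11 \right)} \right)} = \left(28009 + 15501\right) + \frac{2 \cdot 11 + \left(2 \cdot 11\right)^{3}}{60 + 2 \cdot 11} = 43510 + \frac{22 + 22^{3}}{60 + 22} = 43510 + \frac{22 + 10648}{82} = 43510 + \frac{1}{82} \cdot 10670 = 43510 + \frac{5335}{41} = \frac{1789245}{41}$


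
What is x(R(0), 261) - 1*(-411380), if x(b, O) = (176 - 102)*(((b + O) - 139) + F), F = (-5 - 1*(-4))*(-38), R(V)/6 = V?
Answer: 423220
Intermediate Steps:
R(V) = 6*V
F = 38 (F = (-5 + 4)*(-38) = -1*(-38) = 38)
x(b, O) = -7474 + 74*O + 74*b (x(b, O) = (176 - 102)*(((b + O) - 139) + 38) = 74*(((O + b) - 139) + 38) = 74*((-139 + O + b) + 38) = 74*(-101 + O + b) = -7474 + 74*O + 74*b)
x(R(0), 261) - 1*(-411380) = (-7474 + 74*261 + 74*(6*0)) - 1*(-411380) = (-7474 + 19314 + 74*0) + 411380 = (-7474 + 19314 + 0) + 411380 = 11840 + 411380 = 423220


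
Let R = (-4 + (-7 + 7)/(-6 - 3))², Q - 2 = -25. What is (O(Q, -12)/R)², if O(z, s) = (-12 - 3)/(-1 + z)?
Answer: 25/16384 ≈ 0.0015259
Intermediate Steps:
Q = -23 (Q = 2 - 25 = -23)
O(z, s) = -15/(-1 + z)
R = 16 (R = (-4 + 0/(-9))² = (-4 + 0*(-⅑))² = (-4 + 0)² = (-4)² = 16)
(O(Q, -12)/R)² = (-15/(-1 - 23)/16)² = (-15/(-24)*(1/16))² = (-15*(-1/24)*(1/16))² = ((5/8)*(1/16))² = (5/128)² = 25/16384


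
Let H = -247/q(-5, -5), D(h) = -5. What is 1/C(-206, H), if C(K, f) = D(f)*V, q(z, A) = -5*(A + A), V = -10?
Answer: 1/50 ≈ 0.020000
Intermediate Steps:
q(z, A) = -10*A
H = -247/50 (H = -247/((-10*(-5))) = -247/50 ≈ -4.9400)
C(K, f) = 50 (C(K, f) = -5*(-10) = 50)
1/C(-206, H) = 1/50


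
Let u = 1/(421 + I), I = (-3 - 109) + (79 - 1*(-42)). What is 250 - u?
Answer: 107499/430 ≈ 250.00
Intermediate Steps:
I = 9 (I = -112 + (79 + 42) = -112 + 121 = 9)
u = 1/430 (u = 1/(421 + 9) = 1/430 ≈ 0.0023256)
250 - u = 250 - 1*1/430 = 250 - 1/430 = 107499/430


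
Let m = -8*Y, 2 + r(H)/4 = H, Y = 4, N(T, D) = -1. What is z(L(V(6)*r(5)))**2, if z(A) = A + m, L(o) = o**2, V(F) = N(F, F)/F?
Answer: 784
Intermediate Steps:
V(F) = -1/F
r(H) = -8 + 4*H
m = -32 (m = -8*4 = -32)
z(A) = -32 + A (z(A) = A - 32 = -32 + A)
z(L(V(6)*r(5)))**2 = (-32 + ((-1/6)*(-8 + 4*5))**2)**2 = (-32 + ((-1*1/6)*(-8 + 20))**2)**2 = (-32 + (-1/6*12)**2)**2 = (-32 + (-2)**2)**2 = (-32 + 4)**2 = (-28)**2 = 784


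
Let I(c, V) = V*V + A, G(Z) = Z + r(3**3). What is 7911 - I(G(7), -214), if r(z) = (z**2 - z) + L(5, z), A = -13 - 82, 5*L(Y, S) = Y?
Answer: -37790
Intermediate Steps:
L(Y, S) = Y/5
A = -95
r(z) = 1 + z**2 - z (r(z) = (z**2 - z) + (1/5)*5 = (z**2 - z) + 1 = 1 + z**2 - z)
G(Z) = 703 + Z (G(Z) = Z + (1 + (3**3)**2 - 1*3**3) = Z + (1 + 27**2 - 1*27) = Z + (1 + 729 - 27) = Z + 703 = 703 + Z)
I(c, V) = -95 + V**2 (I(c, V) = V*V - 95 = V**2 - 95 = -95 + V**2)
7911 - I(G(7), -214) = 7911 - (-95 + (-214)**2) = 7911 - (-95 + 45796) = 7911 - 1*45701 = 7911 - 45701 = -37790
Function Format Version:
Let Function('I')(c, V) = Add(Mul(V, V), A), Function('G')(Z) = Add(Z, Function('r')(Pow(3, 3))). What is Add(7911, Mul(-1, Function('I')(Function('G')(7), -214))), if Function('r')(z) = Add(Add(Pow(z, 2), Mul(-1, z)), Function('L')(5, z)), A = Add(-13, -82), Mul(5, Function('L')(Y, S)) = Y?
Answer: -37790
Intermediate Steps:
Function('L')(Y, S) = Mul(Rational(1, 5), Y)
A = -95
Function('r')(z) = Add(1, Pow(z, 2), Mul(-1, z)) (Function('r')(z) = Add(Add(Pow(z, 2), Mul(-1, z)), Mul(Rational(1, 5), 5)) = Add(Add(Pow(z, 2), Mul(-1, z)), 1) = Add(1, Pow(z, 2), Mul(-1, z)))
Function('G')(Z) = Add(703, Z) (Function('G')(Z) = Add(Z, Add(1, Pow(Pow(3, 3), 2), Mul(-1, Pow(3, 3)))) = Add(Z, Add(1, Pow(27, 2), Mul(-1, 27))) = Add(Z, Add(1, 729, -27)) = Add(Z, 703) = Add(703, Z))
Function('I')(c, V) = Add(-95, Pow(V, 2)) (Function('I')(c, V) = Add(Mul(V, V), -95) = Add(Pow(V, 2), -95) = Add(-95, Pow(V, 2)))
Add(7911, Mul(-1, Function('I')(Function('G')(7), -214))) = Add(7911, Mul(-1, Add(-95, Pow(-214, 2)))) = Add(7911, Mul(-1, Add(-95, 45796))) = Add(7911, Mul(-1, 45701)) = Add(7911, -45701) = -37790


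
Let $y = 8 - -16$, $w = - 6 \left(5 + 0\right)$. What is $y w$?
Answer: $-720$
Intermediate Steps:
$w = -30$ ($w = \left(-6\right) 5 = -30$)
$y = 24$ ($y = 8 + 16 = 24$)
$y w = 24 \left(-30\right) = -720$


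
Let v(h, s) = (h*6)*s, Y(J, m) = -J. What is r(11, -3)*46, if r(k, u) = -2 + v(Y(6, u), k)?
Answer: -18308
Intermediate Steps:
v(h, s) = 6*h*s (v(h, s) = (6*h)*s = 6*h*s)
r(k, u) = -2 - 36*k (r(k, u) = -2 + 6*(-1*6)*k = -2 + 6*(-6)*k = -2 - 36*k)
r(11, -3)*46 = (-2 - 36*11)*46 = (-2 - 396)*46 = -398*46 = -18308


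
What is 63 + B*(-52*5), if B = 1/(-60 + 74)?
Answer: 311/7 ≈ 44.429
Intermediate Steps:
B = 1/14 ≈ 0.071429
63 + B*(-52*5) = 63 + (-52*5)/14 = 63 + (1/14)*(-260) = 63 - 130/7 = 311/7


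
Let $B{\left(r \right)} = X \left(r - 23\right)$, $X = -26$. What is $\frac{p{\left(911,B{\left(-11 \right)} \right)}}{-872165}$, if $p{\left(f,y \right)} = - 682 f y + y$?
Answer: $\frac{549230084}{872165} \approx 629.73$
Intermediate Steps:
$B{\left(r \right)} = 598 - 26 r$ ($B{\left(r \right)} = - 26 \left(r - 23\right) = - 26 \left(-23 + r\right) = 598 - 26 r$)
$p{\left(f,y \right)} = y - 682 f y$ ($p{\left(f,y \right)} = - 682 f y + y = y - 682 f y$)
$\frac{p{\left(911,B{\left(-11 \right)} \right)}}{-872165} = \frac{\left(598 - -286\right) \left(1 - 621302\right)}{-872165} = \left(598 + 286\right) \left(1 - 621302\right) \left(- \frac{1}{872165}\right) = 884 \left(-621301\right) \left(- \frac{1}{872165}\right) = \left(-549230084\right) \left(- \frac{1}{872165}\right) = \frac{549230084}{872165}$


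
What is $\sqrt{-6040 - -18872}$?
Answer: $4 \sqrt{802} \approx 113.28$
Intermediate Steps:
$\sqrt{-6040 - -18872} = \sqrt{-6040 + 18872} = \sqrt{12832} = 4 \sqrt{802}$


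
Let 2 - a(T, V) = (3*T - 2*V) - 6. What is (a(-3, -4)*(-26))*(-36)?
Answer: 8424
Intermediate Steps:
a(T, V) = 8 - 3*T + 2*V (a(T, V) = 2 - ((3*T - 2*V) - 6) = 2 - ((-2*V + 3*T) - 6) = 2 - (-6 - 2*V + 3*T) = 2 + (6 - 3*T + 2*V) = 8 - 3*T + 2*V)
(a(-3, -4)*(-26))*(-36) = ((8 - 3*(-3) + 2*(-4))*(-26))*(-36) = ((8 + 9 - 8)*(-26))*(-36) = (9*(-26))*(-36) = -234*(-36) = 8424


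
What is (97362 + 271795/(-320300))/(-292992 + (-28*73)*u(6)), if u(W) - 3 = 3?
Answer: -890993623/2793528480 ≈ -0.31895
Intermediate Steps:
u(W) = 6 (u(W) = 3 + 3 = 6)
(97362 + 271795/(-320300))/(-292992 + (-28*73)*u(6)) = (97362 + 271795/(-320300))/(-292992 - 28*73*6) = (97362 + 271795*(-1/320300))/(-292992 - 2044*6) = (97362 - 54359/64060)/(-292992 - 12264) = (6236955361/64060)/(-305256) = (6236955361/64060)*(-1/305256) = -890993623/2793528480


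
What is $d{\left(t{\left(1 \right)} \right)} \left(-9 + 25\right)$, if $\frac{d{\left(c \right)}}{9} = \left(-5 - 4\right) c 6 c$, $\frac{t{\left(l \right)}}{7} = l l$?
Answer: $-381024$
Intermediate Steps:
$t{\left(l \right)} = 7 l^{2}$ ($t{\left(l \right)} = 7 l l = 7 l^{2}$)
$d{\left(c \right)} = - 486 c^{2}$ ($d{\left(c \right)} = 9 \left(-5 - 4\right) c 6 c = 9 - 9 c 6 c = 9 - 54 c c = 9 \left(- 54 c^{2}\right) = - 486 c^{2}$)
$d{\left(t{\left(1 \right)} \right)} \left(-9 + 25\right) = - 486 \left(7 \cdot 1^{2}\right)^{2} \left(-9 + 25\right) = - 486 \left(7 \cdot 1\right)^{2} \cdot 16 = - 486 \cdot 7^{2} \cdot 16 = \left(-486\right) 49 \cdot 16 = \left(-23814\right) 16 = -381024$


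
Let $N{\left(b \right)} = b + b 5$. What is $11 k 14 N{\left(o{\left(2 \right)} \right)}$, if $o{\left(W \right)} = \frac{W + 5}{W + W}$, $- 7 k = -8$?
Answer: $1848$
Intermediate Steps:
$k = \frac{8}{7}$ ($k = \left(- \frac{1}{7}\right) \left(-8\right) = \frac{8}{7} \approx 1.1429$)
$o{\left(W \right)} = \frac{5 + W}{2 W}$
$N{\left(b \right)} = 6 b$ ($N{\left(b \right)} = b + 5 b = 6 b$)
$11 k 14 N{\left(o{\left(2 \right)} \right)} = 11 \cdot \frac{8}{7} \cdot 14 \cdot 6 \frac{5 + 2}{2 \cdot 2} = \frac{88}{7} \cdot 14 \cdot 6 \cdot \frac{1}{2} \cdot \frac{1}{2} \cdot 7 = 176 \cdot 6 \cdot \frac{7}{4} = 176 \cdot \frac{21}{2} = 1848$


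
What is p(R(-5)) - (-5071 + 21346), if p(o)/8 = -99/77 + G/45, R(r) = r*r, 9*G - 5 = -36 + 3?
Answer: -46170353/2835 ≈ -16286.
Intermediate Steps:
G = -28/9 (G = 5/9 + (-36 + 3)/9 = 5/9 + (1/9)*(-33) = 5/9 - 11/3 = -28/9 ≈ -3.1111)
R(r) = r**2
p(o) = -30728/2835 (p(o) = 8*(-99/77 - 28/9/45) = 8*(-99*1/77 - 28/9*1/45) = 8*(-9/7 - 28/405) = 8*(-3841/2835) = -30728/2835)
p(R(-5)) - (-5071 + 21346) = -30728/2835 - (-5071 + 21346) = -30728/2835 - 1*16275 = -30728/2835 - 16275 = -46170353/2835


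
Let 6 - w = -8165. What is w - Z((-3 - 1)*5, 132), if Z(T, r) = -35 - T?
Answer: 8186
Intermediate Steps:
w = 8171 (w = 6 - 1*(-8165) = 6 + 8165 = 8171)
w - Z((-3 - 1)*5, 132) = 8171 - (-35 - (-3 - 1)*5) = 8171 - (-35 - (-4)*5) = 8171 - (-35 - 1*(-20)) = 8171 - (-35 + 20) = 8171 - 1*(-15) = 8171 + 15 = 8186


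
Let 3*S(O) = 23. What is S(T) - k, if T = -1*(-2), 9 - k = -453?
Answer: -1363/3 ≈ -454.33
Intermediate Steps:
k = 462 (k = 9 - 1*(-453) = 9 + 453 = 462)
T = 2
S(O) = 23/3 (S(O) = (1/3)*23 = 23/3)
S(T) - k = 23/3 - 1*462 = 23/3 - 462 = -1363/3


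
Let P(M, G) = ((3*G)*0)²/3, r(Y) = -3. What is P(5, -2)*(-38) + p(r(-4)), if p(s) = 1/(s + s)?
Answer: -⅙ ≈ -0.16667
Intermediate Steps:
p(s) = 1/(2*s)
P(M, G) = 0 (P(M, G) = 0²*(⅓) = 0*(⅓) = 0)
P(5, -2)*(-38) + p(r(-4)) = 0*(-38) + (½)/(-3) = 0 + (½)*(-⅓) = 0 - ⅙ = -⅙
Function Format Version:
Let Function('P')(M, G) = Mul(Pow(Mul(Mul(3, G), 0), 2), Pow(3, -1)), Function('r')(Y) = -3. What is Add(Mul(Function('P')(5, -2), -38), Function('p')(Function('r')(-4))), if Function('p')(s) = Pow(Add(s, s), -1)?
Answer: Rational(-1, 6) ≈ -0.16667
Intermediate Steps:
Function('p')(s) = Mul(Rational(1, 2), Pow(s, -1)) (Function('p')(s) = Pow(Mul(2, s), -1) = Mul(Rational(1, 2), Pow(s, -1)))
Function('P')(M, G) = 0 (Function('P')(M, G) = Mul(Pow(0, 2), Rational(1, 3)) = Mul(0, Rational(1, 3)) = 0)
Add(Mul(Function('P')(5, -2), -38), Function('p')(Function('r')(-4))) = Add(Mul(0, -38), Mul(Rational(1, 2), Pow(-3, -1))) = Add(0, Mul(Rational(1, 2), Rational(-1, 3))) = Add(0, Rational(-1, 6)) = Rational(-1, 6)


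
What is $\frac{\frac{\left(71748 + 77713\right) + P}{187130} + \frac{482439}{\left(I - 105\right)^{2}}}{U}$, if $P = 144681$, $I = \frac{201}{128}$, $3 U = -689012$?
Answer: $- \frac{255113770376677}{1255474981062746820} \approx -0.0002032$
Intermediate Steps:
$U = - \frac{689012}{3}$ ($U = \frac{1}{3} \left(-689012\right) = - \frac{689012}{3} \approx -2.2967 \cdot 10^{5}$)
$I = \frac{201}{128}$ ($I = 201 \cdot \frac{1}{128} = \frac{201}{128} \approx 1.5703$)
$\frac{\frac{\left(71748 + 77713\right) + P}{187130} + \frac{482439}{\left(I - 105\right)^{2}}}{U} = \frac{\frac{\left(71748 + 77713\right) + 144681}{187130} + \frac{482439}{\left(\frac{201}{128} - 105\right)^{2}}}{- \frac{689012}{3}} = \left(\left(149461 + 144681\right) \frac{1}{187130} + \frac{482439}{\left(- \frac{13239}{128}\right)^{2}}\right) \left(- \frac{3}{689012}\right) = \left(294142 \cdot \frac{1}{187130} + \frac{482439}{\frac{175271121}{16384}}\right) \left(- \frac{3}{689012}\right) = \left(\frac{147071}{93565} + 482439 \cdot \frac{16384}{175271121}\right) \left(- \frac{3}{689012}\right) = \left(\frac{147071}{93565} + \frac{2634760192}{58423707}\right) \left(- \frac{3}{689012}\right) = \frac{255113770376677}{5466414145455} \left(- \frac{3}{689012}\right) = - \frac{255113770376677}{1255474981062746820}$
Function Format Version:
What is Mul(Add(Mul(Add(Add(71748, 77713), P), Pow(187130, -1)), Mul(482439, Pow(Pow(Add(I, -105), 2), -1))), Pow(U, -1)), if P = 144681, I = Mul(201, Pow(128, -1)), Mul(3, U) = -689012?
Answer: Rational(-255113770376677, 1255474981062746820) ≈ -0.00020320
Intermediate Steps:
U = Rational(-689012, 3) (U = Mul(Rational(1, 3), -689012) = Rational(-689012, 3) ≈ -2.2967e+5)
I = Rational(201, 128) (I = Mul(201, Rational(1, 128)) = Rational(201, 128) ≈ 1.5703)
Mul(Add(Mul(Add(Add(71748, 77713), P), Pow(187130, -1)), Mul(482439, Pow(Pow(Add(I, -105), 2), -1))), Pow(U, -1)) = Mul(Add(Mul(Add(Add(71748, 77713), 144681), Pow(187130, -1)), Mul(482439, Pow(Pow(Add(Rational(201, 128), -105), 2), -1))), Pow(Rational(-689012, 3), -1)) = Mul(Add(Mul(Add(149461, 144681), Rational(1, 187130)), Mul(482439, Pow(Pow(Rational(-13239, 128), 2), -1))), Rational(-3, 689012)) = Mul(Add(Mul(294142, Rational(1, 187130)), Mul(482439, Pow(Rational(175271121, 16384), -1))), Rational(-3, 689012)) = Mul(Add(Rational(147071, 93565), Mul(482439, Rational(16384, 175271121))), Rational(-3, 689012)) = Mul(Add(Rational(147071, 93565), Rational(2634760192, 58423707)), Rational(-3, 689012)) = Mul(Rational(255113770376677, 5466414145455), Rational(-3, 689012)) = Rational(-255113770376677, 1255474981062746820)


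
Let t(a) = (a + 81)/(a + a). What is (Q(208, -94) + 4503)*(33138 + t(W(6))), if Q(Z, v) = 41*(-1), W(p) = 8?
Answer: 1183092607/8 ≈ 1.4789e+8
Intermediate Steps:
t(a) = (81 + a)/(2*a) (t(a) = (81 + a)/((2*a)) = (81 + a)*(1/(2*a)) = (81 + a)/(2*a))
Q(Z, v) = -41
(Q(208, -94) + 4503)*(33138 + t(W(6))) = (-41 + 4503)*(33138 + (½)*(81 + 8)/8) = 4462*(33138 + (½)*(⅛)*89) = 4462*(33138 + 89/16) = 4462*(530297/16) = 1183092607/8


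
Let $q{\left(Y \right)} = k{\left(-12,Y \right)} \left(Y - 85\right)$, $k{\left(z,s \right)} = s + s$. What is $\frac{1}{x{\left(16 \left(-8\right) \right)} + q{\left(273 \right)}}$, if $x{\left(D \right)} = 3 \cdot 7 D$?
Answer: $\frac{1}{99960} \approx 1.0004 \cdot 10^{-5}$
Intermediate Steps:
$k{\left(z,s \right)} = 2 s$
$x{\left(D \right)} = 21 D$
$q{\left(Y \right)} = 2 Y \left(-85 + Y\right)$ ($q{\left(Y \right)} = 2 Y \left(Y - 85\right) = 2 Y \left(-85 + Y\right)$)
$\frac{1}{x{\left(16 \left(-8\right) \right)} + q{\left(273 \right)}} = \frac{1}{21 \cdot 16 \left(-8\right) + 2 \cdot 273 \left(-85 + 273\right)} = \frac{1}{21 \left(-128\right) + 2 \cdot 273 \cdot 188} = \frac{1}{-2688 + 102648} = \frac{1}{99960}$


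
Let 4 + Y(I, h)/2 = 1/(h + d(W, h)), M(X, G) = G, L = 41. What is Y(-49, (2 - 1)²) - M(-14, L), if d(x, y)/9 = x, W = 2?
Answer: -929/19 ≈ -48.895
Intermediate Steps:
d(x, y) = 9*x
Y(I, h) = -8 + 2/(18 + h) (Y(I, h) = -8 + 2/(h + 9*2) = -8 + 2/(h + 18) = -8 + 2/(18 + h))
Y(-49, (2 - 1)²) - M(-14, L) = 2*(-71 - 4*(2 - 1)²)/(18 + (2 - 1)²) - 1*41 = 2*(-71 - 4*1²)/(18 + 1²) - 41 = 2*(-71 - 4*1)/(18 + 1) - 41 = 2*(-71 - 4)/19 - 41 = 2*(1/19)*(-75) - 41 = -150/19 - 41 = -929/19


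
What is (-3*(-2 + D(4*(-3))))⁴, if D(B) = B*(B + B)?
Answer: 541937434896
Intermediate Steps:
D(B) = 2*B² (D(B) = B*(2*B) = 2*B²)
(-3*(-2 + D(4*(-3))))⁴ = (-3*(-2 + 2*(4*(-3))²))⁴ = (-3*(-2 + 2*(-12)²))⁴ = (-3*(-2 + 2*144))⁴ = (-3*(-2 + 288))⁴ = (-3*286)⁴ = (-858)⁴ = 541937434896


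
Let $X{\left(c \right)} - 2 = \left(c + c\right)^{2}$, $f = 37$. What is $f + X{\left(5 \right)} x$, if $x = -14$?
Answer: $-1391$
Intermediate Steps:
$X{\left(c \right)} = 2 + 4 c^{2}$ ($X{\left(c \right)} = 2 + \left(c + c\right)^{2} = 2 + \left(2 c\right)^{2} = 2 + 4 c^{2}$)
$f + X{\left(5 \right)} x = 37 + \left(2 + 4 \cdot 5^{2}\right) \left(-14\right) = 37 + \left(2 + 4 \cdot 25\right) \left(-14\right) = 37 + \left(2 + 100\right) \left(-14\right) = 37 + 102 \left(-14\right) = 37 - 1428 = -1391$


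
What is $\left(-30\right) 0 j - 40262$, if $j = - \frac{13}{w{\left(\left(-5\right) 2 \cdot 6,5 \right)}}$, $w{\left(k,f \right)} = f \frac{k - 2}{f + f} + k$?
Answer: $-40262$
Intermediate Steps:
$w{\left(k,f \right)} = -1 + \frac{3 k}{2}$ ($w{\left(k,f \right)} = f \frac{-2 + k}{2 f} + k = \left(-1 + \frac{k}{2}\right) + k = -1 + \frac{3 k}{2}$)
$j = \frac{1}{7}$ ($j = - \frac{13}{-1 + \frac{3 \left(-5\right) 2 \cdot 6}{2}} = - \frac{13}{-1 + \frac{3 \left(\left(-10\right) 6\right)}{2}} = - \frac{13}{-1 + \frac{3}{2} \left(-60\right)} = - \frac{13}{-1 - 90} = - \frac{13}{-91} = \left(-13\right) \left(- \frac{1}{91}\right) = \frac{1}{7} \approx 0.14286$)
$\left(-30\right) 0 j - 40262 = \left(-30\right) 0 \cdot \frac{1}{7} - 40262 = 0 \cdot \frac{1}{7} - 40262 = 0 - 40262 = -40262$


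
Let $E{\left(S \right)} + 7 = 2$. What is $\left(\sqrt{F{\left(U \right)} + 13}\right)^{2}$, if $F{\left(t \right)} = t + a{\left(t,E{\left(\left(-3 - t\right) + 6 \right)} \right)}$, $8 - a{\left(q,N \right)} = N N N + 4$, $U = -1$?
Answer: $141$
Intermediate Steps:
$E{\left(S \right)} = -5$ ($E{\left(S \right)} = -7 + 2 = -5$)
$a{\left(q,N \right)} = 4 - N^{3}$ ($a{\left(q,N \right)} = 8 - \left(N N N + 4\right) = 8 - \left(N N^{2} + 4\right) = 8 - \left(N^{3} + 4\right) = 8 - \left(4 + N^{3}\right) = 4 - N^{3}$)
$F{\left(t \right)} = 129 + t$ ($F{\left(t \right)} = t + \left(4 - \left(-5\right)^{3}\right) = t + \left(4 - -125\right) = t + \left(4 + 125\right) = t + 129 = 129 + t$)
$\left(\sqrt{F{\left(U \right)} + 13}\right)^{2} = \left(\sqrt{\left(129 - 1\right) + 13}\right)^{2} = \left(\sqrt{128 + 13}\right)^{2} = \left(\sqrt{141}\right)^{2} = 141$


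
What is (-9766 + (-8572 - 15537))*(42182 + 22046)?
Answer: -2175723500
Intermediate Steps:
(-9766 + (-8572 - 15537))*(42182 + 22046) = (-9766 - 24109)*64228 = -33875*64228 = -2175723500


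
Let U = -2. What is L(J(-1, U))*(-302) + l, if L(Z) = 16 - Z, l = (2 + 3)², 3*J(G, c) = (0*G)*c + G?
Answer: -14723/3 ≈ -4907.7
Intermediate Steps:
J(G, c) = G/3 (J(G, c) = ((0*G)*c + G)/3 = (0*c + G)/3 = (0 + G)/3 = G/3)
l = 25 (l = 5² = 25)
L(J(-1, U))*(-302) + l = (16 - (-1)/3)*(-302) + 25 = (16 - 1*(-⅓))*(-302) + 25 = (16 + ⅓)*(-302) + 25 = (49/3)*(-302) + 25 = -14798/3 + 25 = -14723/3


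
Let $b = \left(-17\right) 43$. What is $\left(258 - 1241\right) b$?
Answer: $718573$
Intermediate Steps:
$b = -731$
$\left(258 - 1241\right) b = \left(258 - 1241\right) \left(-731\right) = \left(-983\right) \left(-731\right) = 718573$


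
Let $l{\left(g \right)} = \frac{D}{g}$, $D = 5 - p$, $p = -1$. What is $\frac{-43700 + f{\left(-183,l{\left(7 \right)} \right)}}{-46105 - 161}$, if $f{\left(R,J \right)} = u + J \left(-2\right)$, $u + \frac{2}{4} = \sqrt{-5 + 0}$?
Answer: $\frac{55621}{58884} - \frac{i \sqrt{5}}{46266} \approx 0.94459 - 4.8331 \cdot 10^{-5} i$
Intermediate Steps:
$u = - \frac{1}{2} + i \sqrt{5}$ ($u = - \frac{1}{2} + \sqrt{-5 + 0} = - \frac{1}{2} + \sqrt{-5} = - \frac{1}{2} + i \sqrt{5} \approx -0.5 + 2.2361 i$)
$D = 6$ ($D = 5 - -1 = 5 + 1 = 6$)
$l{\left(g \right)} = \frac{6}{g}$
$f{\left(R,J \right)} = - \frac{1}{2} - 2 J + i \sqrt{5}$ ($f{\left(R,J \right)} = \left(- \frac{1}{2} + i \sqrt{5}\right) + J \left(-2\right) = \left(- \frac{1}{2} + i \sqrt{5}\right) - 2 J = - \frac{1}{2} - 2 J + i \sqrt{5}$)
$\frac{-43700 + f{\left(-183,l{\left(7 \right)} \right)}}{-46105 - 161} = \frac{-43700 - \left(\frac{1}{2} - i \sqrt{5} + 2 \cdot 6 \cdot \frac{1}{7}\right)}{-46105 - 161} = \frac{-43700 - \left(\frac{1}{2} - i \sqrt{5} + 2 \cdot 6 \cdot \frac{1}{7}\right)}{-46266} = \left(-43700 - \left(\frac{31}{14} - i \sqrt{5}\right)\right) \left(- \frac{1}{46266}\right) = \left(- \frac{611831}{14} + i \sqrt{5}\right) \left(- \frac{1}{46266}\right) = \frac{55621}{58884} - \frac{i \sqrt{5}}{46266}$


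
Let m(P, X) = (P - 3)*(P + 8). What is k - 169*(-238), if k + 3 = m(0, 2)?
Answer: 40195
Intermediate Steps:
m(P, X) = (-3 + P)*(8 + P)
k = -27 (k = -3 + (-24 + 0² + 5*0) = -3 + (-24 + 0 + 0) = -3 - 24 = -27)
k - 169*(-238) = -27 - 169*(-238) = -27 + 40222 = 40195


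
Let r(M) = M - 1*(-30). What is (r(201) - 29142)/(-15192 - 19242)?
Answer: 9637/11478 ≈ 0.83961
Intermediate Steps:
r(M) = 30 + M (r(M) = M + 30 = 30 + M)
(r(201) - 29142)/(-15192 - 19242) = ((30 + 201) - 29142)/(-15192 - 19242) = (231 - 29142)/(-34434) = -28911*(-1/34434) = 9637/11478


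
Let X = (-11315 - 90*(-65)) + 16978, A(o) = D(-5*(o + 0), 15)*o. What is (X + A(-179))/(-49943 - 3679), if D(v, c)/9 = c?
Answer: 6326/26811 ≈ 0.23595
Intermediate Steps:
D(v, c) = 9*c
A(o) = 135*o (A(o) = (9*15)*o = 135*o)
X = 11513 (X = (-11315 + 5850) + 16978 = -5465 + 16978 = 11513)
(X + A(-179))/(-49943 - 3679) = (11513 + 135*(-179))/(-49943 - 3679) = (11513 - 24165)/(-53622) = -12652*(-1/53622) = 6326/26811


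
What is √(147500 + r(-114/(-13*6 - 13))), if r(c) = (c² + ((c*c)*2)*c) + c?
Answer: √10115269915478/8281 ≈ 384.07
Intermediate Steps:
r(c) = c + c² + 2*c³ (r(c) = (c² + (c²*2)*c) + c = (c² + (2*c²)*c) + c = (c² + 2*c³) + c = c + c² + 2*c³)
√(147500 + r(-114/(-13*6 - 13))) = √(147500 + (-114/(-13*6 - 13))*(1 - 114/(-13*6 - 13) + 2*(-114/(-13*6 - 13))²)) = √(147500 + (-114/(-78 - 13))*(1 - 114/(-78 - 13) + 2*(-114/(-78 - 13))²)) = √(147500 + (-114/(-91))*(1 - 114/(-91) + 2*(-114/(-91))²)) = √(147500 + (-114*(-1/91))*(1 - 114*(-1/91) + 2*(-114*(-1/91))²)) = √(147500 + 114*(1 + 114/91 + 2*(114/91)²)/91) = √(147500 + 114*(1 + 114/91 + 2*(12996/8281))/91) = √(147500 + 114*(1 + 114/91 + 25992/8281)/91) = √(147500 + (114/91)*(44647/8281)) = √(147500 + 5089758/753571) = √(111156812258/753571) = √10115269915478/8281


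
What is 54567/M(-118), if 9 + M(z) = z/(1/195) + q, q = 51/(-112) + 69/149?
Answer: -101179344/42682327 ≈ -2.3705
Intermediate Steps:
q = 129/16688 (q = 51*(-1/112) + 69*(1/149) = -51/112 + 69/149 = 129/16688 ≈ 0.0077301)
M(z) = -150063/16688 + 195*z (M(z) = -9 + (z/(1/195) + 129/16688) = -9 + (195*z + 129/16688) = -9 + (129/16688 + 195*z) = -150063/16688 + 195*z)
54567/M(-118) = 54567/(-150063/16688 + 195*(-118)) = 54567/(-150063/16688 - 23010) = 54567/(-384140943/16688) = 54567*(-16688/384140943) = -101179344/42682327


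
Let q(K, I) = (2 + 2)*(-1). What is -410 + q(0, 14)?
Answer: -414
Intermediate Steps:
q(K, I) = -4 (q(K, I) = 4*(-1) = -4)
-410 + q(0, 14) = -410 - 4 = -414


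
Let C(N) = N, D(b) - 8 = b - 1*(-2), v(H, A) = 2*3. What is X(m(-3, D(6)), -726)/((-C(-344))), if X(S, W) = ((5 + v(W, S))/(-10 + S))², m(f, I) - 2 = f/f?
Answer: 121/16856 ≈ 0.0071785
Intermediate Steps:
v(H, A) = 6
D(b) = 10 + b (D(b) = 8 + (b - 1*(-2)) = 8 + (b + 2) = 8 + (2 + b) = 10 + b)
m(f, I) = 3 (m(f, I) = 2 + f/f = 2 + 1 = 3)
X(S, W) = 121/(-10 + S)² (X(S, W) = ((5 + 6)/(-10 + S))² = (11/(-10 + S))² = 121/(-10 + S)²)
X(m(-3, D(6)), -726)/((-C(-344))) = (121/(-10 + 3)²)/((-1*(-344))) = (121/(-7)²)/344 = (121*(1/49))*(1/344) = (121/49)*(1/344) = 121/16856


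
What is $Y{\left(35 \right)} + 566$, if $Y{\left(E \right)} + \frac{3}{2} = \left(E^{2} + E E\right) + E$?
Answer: $\frac{6099}{2} \approx 3049.5$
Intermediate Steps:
$Y{\left(E \right)} = - \frac{3}{2} + E + 2 E^{2}$ ($Y{\left(E \right)} = - \frac{3}{2} + \left(\left(E^{2} + E E\right) + E\right) = - \frac{3}{2} + \left(\left(E^{2} + E^{2}\right) + E\right) = - \frac{3}{2} + \left(2 E^{2} + E\right) = - \frac{3}{2} + \left(E + 2 E^{2}\right) = - \frac{3}{2} + E + 2 E^{2}$)
$Y{\left(35 \right)} + 566 = \left(- \frac{3}{2} + 35 + 2 \cdot 35^{2}\right) + 566 = \left(- \frac{3}{2} + 35 + 2 \cdot 1225\right) + 566 = \left(- \frac{3}{2} + 35 + 2450\right) + 566 = \frac{4967}{2} + 566 = \frac{6099}{2}$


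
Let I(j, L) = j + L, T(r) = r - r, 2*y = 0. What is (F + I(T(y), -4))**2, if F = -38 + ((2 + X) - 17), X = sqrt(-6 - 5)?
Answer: (57 - I*sqrt(11))**2 ≈ 3238.0 - 378.1*I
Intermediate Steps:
y = 0 (y = (1/2)*0 = 0)
X = I*sqrt(11) (X = sqrt(-11) = I*sqrt(11) ≈ 3.3166*I)
T(r) = 0
I(j, L) = L + j
F = -53 + I*sqrt(11) (F = -38 + ((2 + I*sqrt(11)) - 17) = -38 + (-15 + I*sqrt(11)) = -53 + I*sqrt(11) ≈ -53.0 + 3.3166*I)
(F + I(T(y), -4))**2 = ((-53 + I*sqrt(11)) + (-4 + 0))**2 = ((-53 + I*sqrt(11)) - 4)**2 = (-57 + I*sqrt(11))**2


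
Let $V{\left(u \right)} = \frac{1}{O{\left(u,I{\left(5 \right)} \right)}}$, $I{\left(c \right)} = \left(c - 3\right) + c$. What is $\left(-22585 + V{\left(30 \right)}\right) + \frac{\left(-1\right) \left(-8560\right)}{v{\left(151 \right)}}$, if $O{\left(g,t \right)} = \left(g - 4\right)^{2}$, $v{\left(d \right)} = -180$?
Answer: $- \frac{137696459}{6084} \approx -22633.0$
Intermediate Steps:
$I{\left(c \right)} = -3 + 2 c$ ($I{\left(c \right)} = \left(-3 + c\right) + c = -3 + 2 c$)
$O{\left(g,t \right)} = \left(-4 + g\right)^{2}$
$V{\left(u \right)} = \frac{1}{\left(-4 + u\right)^{2}}$
$\left(-22585 + V{\left(30 \right)}\right) + \frac{\left(-1\right) \left(-8560\right)}{v{\left(151 \right)}} = \left(-22585 + \frac{1}{\left(-4 + 30\right)^{2}}\right) + \frac{\left(-1\right) \left(-8560\right)}{-180} = \left(-22585 + \frac{1}{676}\right) + 8560 \left(- \frac{1}{180}\right) = \left(-22585 + \frac{1}{676}\right) - \frac{428}{9} = - \frac{15267459}{676} - \frac{428}{9} = - \frac{137696459}{6084}$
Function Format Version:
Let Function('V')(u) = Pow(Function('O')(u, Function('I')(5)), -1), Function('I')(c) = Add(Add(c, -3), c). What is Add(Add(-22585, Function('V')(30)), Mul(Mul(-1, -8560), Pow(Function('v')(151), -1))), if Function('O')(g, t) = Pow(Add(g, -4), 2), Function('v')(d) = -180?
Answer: Rational(-137696459, 6084) ≈ -22633.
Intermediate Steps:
Function('I')(c) = Add(-3, Mul(2, c)) (Function('I')(c) = Add(Add(-3, c), c) = Add(-3, Mul(2, c)))
Function('O')(g, t) = Pow(Add(-4, g), 2)
Function('V')(u) = Pow(Add(-4, u), -2) (Function('V')(u) = Pow(Pow(Add(-4, u), 2), -1) = Pow(Add(-4, u), -2))
Add(Add(-22585, Function('V')(30)), Mul(Mul(-1, -8560), Pow(Function('v')(151), -1))) = Add(Add(-22585, Pow(Add(-4, 30), -2)), Mul(Mul(-1, -8560), Pow(-180, -1))) = Add(Add(-22585, Pow(26, -2)), Mul(8560, Rational(-1, 180))) = Add(Add(-22585, Rational(1, 676)), Rational(-428, 9)) = Add(Rational(-15267459, 676), Rational(-428, 9)) = Rational(-137696459, 6084)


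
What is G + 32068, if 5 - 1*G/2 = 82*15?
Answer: 29618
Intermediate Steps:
G = -2450 (G = 10 - 164*15 = 10 - 2*1230 = 10 - 2460 = -2450)
G + 32068 = -2450 + 32068 = 29618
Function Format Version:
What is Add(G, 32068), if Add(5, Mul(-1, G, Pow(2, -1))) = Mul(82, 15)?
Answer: 29618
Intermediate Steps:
G = -2450 (G = Add(10, Mul(-2, Mul(82, 15))) = Add(10, Mul(-2, 1230)) = Add(10, -2460) = -2450)
Add(G, 32068) = Add(-2450, 32068) = 29618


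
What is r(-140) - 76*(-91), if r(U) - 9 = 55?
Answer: 6980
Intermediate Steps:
r(U) = 64 (r(U) = 9 + 55 = 64)
r(-140) - 76*(-91) = 64 - 76*(-91) = 64 + 6916 = 6980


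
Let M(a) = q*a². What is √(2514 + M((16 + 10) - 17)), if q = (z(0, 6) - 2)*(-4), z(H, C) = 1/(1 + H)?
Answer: √2838 ≈ 53.273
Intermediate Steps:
q = 4 (q = (1/(1 + 0) - 2)*(-4) = (1/1 - 2)*(-4) = (1 - 2)*(-4) = -1*(-4) = 4)
M(a) = 4*a²
√(2514 + M((16 + 10) - 17)) = √(2514 + 4*((16 + 10) - 17)²) = √(2514 + 4*(26 - 17)²) = √(2514 + 4*9²) = √(2514 + 4*81) = √(2514 + 324) = √2838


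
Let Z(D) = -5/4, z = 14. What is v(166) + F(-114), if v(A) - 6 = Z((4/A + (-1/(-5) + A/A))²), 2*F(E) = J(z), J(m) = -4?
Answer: 11/4 ≈ 2.7500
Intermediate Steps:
Z(D) = -5/4 (Z(D) = -5*¼ = -5/4)
F(E) = -2 (F(E) = (½)*(-4) = -2)
v(A) = 19/4 (v(A) = 6 - 5/4 = 19/4)
v(166) + F(-114) = 19/4 - 2 = 11/4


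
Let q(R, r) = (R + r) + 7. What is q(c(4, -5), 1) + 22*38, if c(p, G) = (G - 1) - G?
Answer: 843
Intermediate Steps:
c(p, G) = -1 (c(p, G) = (-1 + G) - G = -1)
q(R, r) = 7 + R + r
q(c(4, -5), 1) + 22*38 = (7 - 1 + 1) + 22*38 = 7 + 836 = 843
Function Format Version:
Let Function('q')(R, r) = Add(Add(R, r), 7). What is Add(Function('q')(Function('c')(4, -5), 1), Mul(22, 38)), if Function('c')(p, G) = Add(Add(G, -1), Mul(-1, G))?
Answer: 843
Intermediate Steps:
Function('c')(p, G) = -1 (Function('c')(p, G) = Add(Add(-1, G), Mul(-1, G)) = -1)
Function('q')(R, r) = Add(7, R, r)
Add(Function('q')(Function('c')(4, -5), 1), Mul(22, 38)) = Add(Add(7, -1, 1), Mul(22, 38)) = Add(7, 836) = 843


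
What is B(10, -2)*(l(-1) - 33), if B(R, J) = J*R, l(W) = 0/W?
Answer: 660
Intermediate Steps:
l(W) = 0
B(10, -2)*(l(-1) - 33) = (-2*10)*(0 - 33) = -20*(-33) = 660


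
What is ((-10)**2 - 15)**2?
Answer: 7225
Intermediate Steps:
((-10)**2 - 15)**2 = (100 - 15)**2 = 85**2 = 7225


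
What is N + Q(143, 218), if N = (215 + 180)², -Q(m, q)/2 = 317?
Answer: 155391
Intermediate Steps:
Q(m, q) = -634 (Q(m, q) = -2*317 = -634)
N = 156025 (N = 395² = 156025)
N + Q(143, 218) = 156025 - 634 = 155391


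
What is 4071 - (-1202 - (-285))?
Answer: 4988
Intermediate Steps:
4071 - (-1202 - (-285)) = 4071 - (-1202 - 1*(-285)) = 4071 - (-1202 + 285) = 4071 - 1*(-917) = 4071 + 917 = 4988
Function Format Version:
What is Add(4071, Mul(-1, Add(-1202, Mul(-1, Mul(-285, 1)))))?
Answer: 4988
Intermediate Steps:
Add(4071, Mul(-1, Add(-1202, Mul(-1, Mul(-285, 1))))) = Add(4071, Mul(-1, Add(-1202, Mul(-1, -285)))) = Add(4071, Mul(-1, Add(-1202, 285))) = Add(4071, Mul(-1, -917)) = Add(4071, 917) = 4988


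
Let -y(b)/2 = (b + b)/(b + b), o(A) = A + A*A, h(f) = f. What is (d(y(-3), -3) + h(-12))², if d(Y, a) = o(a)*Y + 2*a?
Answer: 900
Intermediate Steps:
o(A) = A + A²
y(b) = -2 (y(b) = -2*(b + b)/(b + b) = -2*2*b/(2*b) = -2*2*b*1/(2*b) = -2*1 = -2)
d(Y, a) = 2*a + Y*a*(1 + a) (d(Y, a) = (a*(1 + a))*Y + 2*a = Y*a*(1 + a) + 2*a = 2*a + Y*a*(1 + a))
(d(y(-3), -3) + h(-12))² = (-3*(2 - 2*(1 - 3)) - 12)² = (-3*(2 - 2*(-2)) - 12)² = (-3*(2 + 4) - 12)² = (-3*6 - 12)² = (-18 - 12)² = (-30)² = 900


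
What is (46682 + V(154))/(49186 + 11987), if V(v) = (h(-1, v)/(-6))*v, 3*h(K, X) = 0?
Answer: 46682/61173 ≈ 0.76311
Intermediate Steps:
h(K, X) = 0 (h(K, X) = (⅓)*0 = 0)
V(v) = 0 (V(v) = (0/(-6))*v = (0*(-⅙))*v = 0*v = 0)
(46682 + V(154))/(49186 + 11987) = (46682 + 0)/(49186 + 11987) = 46682/61173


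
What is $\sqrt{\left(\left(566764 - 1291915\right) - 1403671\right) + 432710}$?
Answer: $4 i \sqrt{106007} \approx 1302.3 i$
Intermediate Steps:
$\sqrt{\left(\left(566764 - 1291915\right) - 1403671\right) + 432710} = \sqrt{\left(-725151 - 1403671\right) + 432710} = \sqrt{-2128822 + 432710} = \sqrt{-1696112} = 4 i \sqrt{106007}$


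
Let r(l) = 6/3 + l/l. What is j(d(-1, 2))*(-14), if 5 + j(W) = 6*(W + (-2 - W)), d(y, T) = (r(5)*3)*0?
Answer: 238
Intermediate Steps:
r(l) = 3 (r(l) = 6*(⅓) + 1 = 2 + 1 = 3)
d(y, T) = 0 (d(y, T) = (3*3)*0 = 9*0 = 0)
j(W) = -17 (j(W) = -5 + 6*(W + (-2 - W)) = -5 + 6*(-2) = -5 - 12 = -17)
j(d(-1, 2))*(-14) = -17*(-14) = 238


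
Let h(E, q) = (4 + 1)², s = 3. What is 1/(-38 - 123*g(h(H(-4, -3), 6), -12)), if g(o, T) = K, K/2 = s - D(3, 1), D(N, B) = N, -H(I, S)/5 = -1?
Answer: -1/38 ≈ -0.026316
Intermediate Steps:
H(I, S) = 5 (H(I, S) = -5*(-1) = 5)
h(E, q) = 25 (h(E, q) = 5² = 25)
K = 0 (K = 2*(3 - 1*3) = 2*(3 - 3) = 2*0 = 0)
g(o, T) = 0
1/(-38 - 123*g(h(H(-4, -3), 6), -12)) = 1/(-38 - 123*0) = 1/(-38 + 0) = 1/(-38) = -1/38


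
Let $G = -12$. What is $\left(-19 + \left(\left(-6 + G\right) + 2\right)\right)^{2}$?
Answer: $1225$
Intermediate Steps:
$\left(-19 + \left(\left(-6 + G\right) + 2\right)\right)^{2} = \left(-19 + \left(\left(-6 - 12\right) + 2\right)\right)^{2} = \left(-19 + \left(-18 + 2\right)\right)^{2} = \left(-19 - 16\right)^{2} = \left(-35\right)^{2} = 1225$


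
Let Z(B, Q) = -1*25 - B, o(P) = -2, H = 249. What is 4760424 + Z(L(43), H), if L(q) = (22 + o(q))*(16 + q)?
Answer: 4759219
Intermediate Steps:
L(q) = 320 + 20*q (L(q) = (22 - 2)*(16 + q) = 20*(16 + q) = 320 + 20*q)
Z(B, Q) = -25 - B
4760424 + Z(L(43), H) = 4760424 + (-25 - (320 + 20*43)) = 4760424 + (-25 - (320 + 860)) = 4760424 + (-25 - 1*1180) = 4760424 + (-25 - 1180) = 4760424 - 1205 = 4759219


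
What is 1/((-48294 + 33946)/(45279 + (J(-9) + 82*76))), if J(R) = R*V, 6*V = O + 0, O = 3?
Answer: -103013/28696 ≈ -3.5898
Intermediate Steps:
V = ½ (V = (3 + 0)/6 = (⅙)*3 = ½ ≈ 0.50000)
J(R) = R/2 (J(R) = R*(½) = R/2)
1/((-48294 + 33946)/(45279 + (J(-9) + 82*76))) = 1/((-48294 + 33946)/(45279 + ((½)*(-9) + 82*76))) = 1/(-14348/(45279 + (-9/2 + 6232))) = 1/(-14348/(45279 + 12455/2)) = 1/(-14348/103013/2) = 1/(-14348*2/103013) = 1/(-28696/103013) = -103013/28696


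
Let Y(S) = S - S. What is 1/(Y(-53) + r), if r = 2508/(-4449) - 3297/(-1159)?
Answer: 1718797/3920527 ≈ 0.43841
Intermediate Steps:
Y(S) = 0
r = 3920527/1718797 (r = 2508*(-1/4449) - 3297*(-1/1159) = -836/1483 + 3297/1159 = 3920527/1718797 ≈ 2.2810)
1/(Y(-53) + r) = 1/(0 + 3920527/1718797) = 1/(3920527/1718797) = 1718797/3920527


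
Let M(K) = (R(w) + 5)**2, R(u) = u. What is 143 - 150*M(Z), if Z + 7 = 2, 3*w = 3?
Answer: -5257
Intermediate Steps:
w = 1 (w = (1/3)*3 = 1)
Z = -5 (Z = -7 + 2 = -5)
M(K) = 36 (M(K) = (1 + 5)**2 = 6**2 = 36)
143 - 150*M(Z) = 143 - 150*36 = 143 - 5400 = -5257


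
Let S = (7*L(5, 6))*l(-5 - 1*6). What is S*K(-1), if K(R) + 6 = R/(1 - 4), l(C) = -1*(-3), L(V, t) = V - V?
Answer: 0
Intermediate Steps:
L(V, t) = 0
l(C) = 3
S = 0 (S = (7*0)*3 = 0*3 = 0)
K(R) = -6 - R/3 (K(R) = -6 + R/(1 - 4) = -6 + R/(-3) = -6 + R*(-1/3) = -6 - R/3)
S*K(-1) = 0*(-6 - 1/3*(-1)) = 0*(-6 + 1/3) = 0*(-17/3) = 0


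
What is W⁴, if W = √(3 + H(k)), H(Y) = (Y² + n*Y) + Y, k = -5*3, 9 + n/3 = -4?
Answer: 636804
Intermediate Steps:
n = -39 (n = -27 + 3*(-4) = -27 - 12 = -39)
k = -15
H(Y) = Y² - 38*Y (H(Y) = (Y² - 39*Y) + Y = Y² - 38*Y)
W = √798 (W = √(3 - 15*(-38 - 15)) = √(3 - 15*(-53)) = √(3 + 795) = √798 ≈ 28.249)
W⁴ = (√798)⁴ = 636804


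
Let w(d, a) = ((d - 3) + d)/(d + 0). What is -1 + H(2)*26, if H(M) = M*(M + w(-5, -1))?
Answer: 1191/5 ≈ 238.20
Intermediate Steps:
w(d, a) = (-3 + 2*d)/d (w(d, a) = ((-3 + d) + d)/d = (-3 + 2*d)/d)
H(M) = M*(13/5 + M) (H(M) = M*(M + (2 - 3/(-5))) = M*(M + (2 - 3*(-⅕))) = M*(M + (2 + ⅗)) = M*(M + 13/5) = M*(13/5 + M))
-1 + H(2)*26 = -1 + ((⅕)*2*(13 + 5*2))*26 = -1 + ((⅕)*2*(13 + 10))*26 = -1 + ((⅕)*2*23)*26 = -1 + (46/5)*26 = -1 + 1196/5 = 1191/5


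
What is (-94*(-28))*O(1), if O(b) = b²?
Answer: 2632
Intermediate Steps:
(-94*(-28))*O(1) = -94*(-28)*1² = 2632*1 = 2632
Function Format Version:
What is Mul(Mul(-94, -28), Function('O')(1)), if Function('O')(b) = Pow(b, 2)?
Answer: 2632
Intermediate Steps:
Mul(Mul(-94, -28), Function('O')(1)) = Mul(Mul(-94, -28), Pow(1, 2)) = Mul(2632, 1) = 2632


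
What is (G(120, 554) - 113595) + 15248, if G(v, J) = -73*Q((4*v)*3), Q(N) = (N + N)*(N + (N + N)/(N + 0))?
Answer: -303264427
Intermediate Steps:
Q(N) = 2*N*(2 + N) (Q(N) = (2*N)*(N + (2*N)/N) = (2*N)*(N + 2) = (2*N)*(2 + N) = 2*N*(2 + N))
G(v, J) = -1752*v*(2 + 12*v) (G(v, J) = -146*(4*v)*3*(2 + (4*v)*3) = -146*12*v*(2 + 12*v) = -1752*v*(2 + 12*v))
(G(120, 554) - 113595) + 15248 = (-3504*120*(1 + 6*120) - 113595) + 15248 = (-3504*120*(1 + 720) - 113595) + 15248 = (-3504*120*721 - 113595) + 15248 = (-303166080 - 113595) + 15248 = -303279675 + 15248 = -303264427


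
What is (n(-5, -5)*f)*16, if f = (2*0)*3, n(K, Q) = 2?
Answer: 0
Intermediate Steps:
f = 0 (f = 0*3 = 0)
(n(-5, -5)*f)*16 = (2*0)*16 = 0*16 = 0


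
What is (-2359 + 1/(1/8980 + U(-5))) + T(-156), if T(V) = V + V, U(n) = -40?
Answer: -959429509/359199 ≈ -2671.0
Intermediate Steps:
T(V) = 2*V
(-2359 + 1/(1/8980 + U(-5))) + T(-156) = (-2359 + 1/(1/8980 - 40)) + 2*(-156) = (-2359 + 1/(1/8980 - 40)) - 312 = (-2359 + 1/(-359199/8980)) - 312 = (-2359 - 8980/359199) - 312 = -847359421/359199 - 312 = -959429509/359199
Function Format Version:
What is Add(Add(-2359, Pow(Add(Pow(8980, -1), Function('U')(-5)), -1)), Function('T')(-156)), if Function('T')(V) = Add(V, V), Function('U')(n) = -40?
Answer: Rational(-959429509, 359199) ≈ -2671.0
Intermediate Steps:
Function('T')(V) = Mul(2, V)
Add(Add(-2359, Pow(Add(Pow(8980, -1), Function('U')(-5)), -1)), Function('T')(-156)) = Add(Add(-2359, Pow(Add(Pow(8980, -1), -40), -1)), Mul(2, -156)) = Add(Add(-2359, Pow(Add(Rational(1, 8980), -40), -1)), -312) = Add(Add(-2359, Pow(Rational(-359199, 8980), -1)), -312) = Add(Add(-2359, Rational(-8980, 359199)), -312) = Add(Rational(-847359421, 359199), -312) = Rational(-959429509, 359199)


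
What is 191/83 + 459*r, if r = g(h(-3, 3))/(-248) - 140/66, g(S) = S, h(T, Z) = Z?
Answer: -221190793/226424 ≈ -976.89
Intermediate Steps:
r = -17459/8184 (r = 3/(-248) - 140/66 = 3*(-1/248) - 140*1/66 = -3/248 - 70/33 = -17459/8184 ≈ -2.1333)
191/83 + 459*r = 191/83 + 459*(-17459/8184) = 191*(1/83) - 2671227/2728 = 191/83 - 2671227/2728 = -221190793/226424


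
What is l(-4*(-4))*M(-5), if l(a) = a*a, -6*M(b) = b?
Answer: 640/3 ≈ 213.33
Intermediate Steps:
M(b) = -b/6
l(a) = a²
l(-4*(-4))*M(-5) = (-4*(-4))²*(-⅙*(-5)) = 16²*(⅚) = 256*(⅚) = 640/3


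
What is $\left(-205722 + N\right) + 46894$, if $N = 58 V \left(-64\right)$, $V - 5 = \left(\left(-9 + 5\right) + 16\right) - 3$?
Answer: $-210796$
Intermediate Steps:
$V = 14$ ($V = 5 + \left(\left(\left(-9 + 5\right) + 16\right) - 3\right) = 5 + \left(\left(-4 + 16\right) - 3\right) = 5 + \left(12 - 3\right) = 5 + 9 = 14$)
$N = -51968$ ($N = 58 \cdot 14 \left(-64\right) = 812 \left(-64\right) = -51968$)
$\left(-205722 + N\right) + 46894 = \left(-205722 - 51968\right) + 46894 = -257690 + 46894 = -210796$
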